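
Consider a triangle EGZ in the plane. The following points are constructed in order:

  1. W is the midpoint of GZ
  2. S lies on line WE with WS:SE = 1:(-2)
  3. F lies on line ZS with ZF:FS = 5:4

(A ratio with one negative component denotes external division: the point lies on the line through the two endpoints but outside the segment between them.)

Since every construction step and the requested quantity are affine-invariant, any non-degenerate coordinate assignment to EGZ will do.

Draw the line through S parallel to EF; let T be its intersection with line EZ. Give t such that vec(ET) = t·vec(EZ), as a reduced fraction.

Work in coordinates with E = (0, 0), G = (1, 0), Z = (0, 1).
1. W is the midpoint of GZ ⇒ W = (1/2, 1/2)
2. S lies on line WE with WS:SE = 1:(-2) ⇒ S = (1, 1)
3. F lies on line ZS with ZF:FS = 5:4 ⇒ F = (5/9, 1)
through S parallel to EF: direction (5/9, 1); meets EZ at T = (0, -4/5)
T = E + t·(Z−E) with t = -4/5

t = -4/5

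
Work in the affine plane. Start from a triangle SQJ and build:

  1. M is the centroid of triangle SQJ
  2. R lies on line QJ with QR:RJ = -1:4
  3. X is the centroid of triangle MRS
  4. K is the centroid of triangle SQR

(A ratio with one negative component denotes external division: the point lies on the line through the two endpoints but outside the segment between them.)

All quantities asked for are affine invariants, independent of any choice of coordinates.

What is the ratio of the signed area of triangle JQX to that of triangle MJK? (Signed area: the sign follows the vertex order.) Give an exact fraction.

Choose coordinates S = (0, 0), Q = (1, 0), J = (0, 1).
1. M is the centroid of triangle SQJ ⇒ M = (1/3, 1/3)
2. R lies on line QJ with QR:RJ = -1:4 ⇒ R = (4/3, -1/3)
3. X is the centroid of triangle MRS ⇒ X = (5/9, 0)
4. K is the centroid of triangle SQR ⇒ K = (7/9, -1/9)
2·[JQX] = -4/9, 2·[MJK] = -4/27
[JQX]:[MJK] = -4/9:-4/27 = 3

[JQX]:[MJK] = 3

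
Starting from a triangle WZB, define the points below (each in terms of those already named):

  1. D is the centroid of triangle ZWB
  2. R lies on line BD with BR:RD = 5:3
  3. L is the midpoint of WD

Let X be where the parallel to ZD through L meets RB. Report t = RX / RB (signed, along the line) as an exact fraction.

Choose coordinates W = (0, 0), Z = (1, 0), B = (0, 1).
1. D is the centroid of triangle ZWB ⇒ D = (1/3, 1/3)
2. R lies on line BD with BR:RD = 5:3 ⇒ R = (5/24, 7/12)
3. L is the midpoint of WD ⇒ L = (1/6, 1/6)
through L parallel to ZD: direction (-2/3, 1/3); meets RB at X = (1/2, 0)
X = R + t·(B−R) with t = -7/5

t = -7/5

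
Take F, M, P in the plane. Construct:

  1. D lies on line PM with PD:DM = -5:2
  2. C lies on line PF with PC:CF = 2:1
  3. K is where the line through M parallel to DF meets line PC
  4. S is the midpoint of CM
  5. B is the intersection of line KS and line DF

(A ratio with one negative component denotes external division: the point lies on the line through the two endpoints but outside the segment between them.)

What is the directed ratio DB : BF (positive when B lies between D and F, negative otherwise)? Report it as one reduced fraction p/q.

DB:BF = -13/18

Set F = (0, 0), M = (1, 0), P = (0, 1); any affine frame gives the same invariant.
1. D lies on line PM with PD:DM = -5:2 ⇒ D = (5/3, -2/3)
2. C lies on line PF with PC:CF = 2:1 ⇒ C = (0, 1/3)
3. K is where the line through M parallel to DF meets line PC ⇒ K = (0, 2/5)
4. S is the midpoint of CM ⇒ S = (1/2, 1/6)
5. B is the intersection of line KS and line DF ⇒ B = (6, -12/5)
B = D + t·(F−D) with t = -13/5, so DB:BF = t:(1−t) = -13/5:18/5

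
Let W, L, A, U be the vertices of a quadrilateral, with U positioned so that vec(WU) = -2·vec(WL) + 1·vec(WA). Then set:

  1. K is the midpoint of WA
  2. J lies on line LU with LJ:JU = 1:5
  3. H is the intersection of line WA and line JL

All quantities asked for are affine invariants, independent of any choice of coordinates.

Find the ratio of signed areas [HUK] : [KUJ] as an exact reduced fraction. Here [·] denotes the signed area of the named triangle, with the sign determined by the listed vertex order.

[HUK]:[KUJ] = -4/5

Choose coordinates W = (0, 0), L = (1, 0), A = (0, 1), U = (-2, 1).
1. K is the midpoint of WA ⇒ K = (0, 1/2)
2. J lies on line LU with LJ:JU = 1:5 ⇒ J = (1/2, 1/6)
3. H is the intersection of line WA and line JL ⇒ H = (0, 1/3)
2·[HUK] = -1/3, 2·[KUJ] = 5/12
[HUK]:[KUJ] = -1/3:5/12 = -4/5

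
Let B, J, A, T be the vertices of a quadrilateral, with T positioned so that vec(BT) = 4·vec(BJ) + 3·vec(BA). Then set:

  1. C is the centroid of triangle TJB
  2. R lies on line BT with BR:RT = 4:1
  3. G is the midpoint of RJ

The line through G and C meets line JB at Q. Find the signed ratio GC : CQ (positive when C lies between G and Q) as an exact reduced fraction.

GC:CQ = 1/5

Set B = (0, 0), J = (1, 0), A = (0, 1), T = (4, 3); any affine frame gives the same invariant.
1. C is the centroid of triangle TJB ⇒ C = (5/3, 1)
2. R lies on line BT with BR:RT = 4:1 ⇒ R = (16/5, 12/5)
3. G is the midpoint of RJ ⇒ G = (21/10, 6/5)
line GC meets JB at Q = (-1/2, 0)
C = G + t·(Q−G) with t = 1/6, so GC:CQ = 1/6:5/6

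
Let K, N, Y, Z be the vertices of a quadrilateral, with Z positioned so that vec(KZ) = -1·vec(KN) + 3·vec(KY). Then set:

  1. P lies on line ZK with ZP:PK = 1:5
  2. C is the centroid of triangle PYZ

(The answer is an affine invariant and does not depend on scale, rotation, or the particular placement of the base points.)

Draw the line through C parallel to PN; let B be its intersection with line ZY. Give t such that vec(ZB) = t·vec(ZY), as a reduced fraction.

t = 10/21

Work in coordinates with K = (0, 0), N = (1, 0), Y = (0, 1), Z = (-1, 3).
1. P lies on line ZK with ZP:PK = 1:5 ⇒ P = (-5/6, 5/2)
2. C is the centroid of triangle PYZ ⇒ C = (-11/18, 13/6)
through C parallel to PN: direction (11/6, -5/2); meets ZY at B = (-11/21, 43/21)
B = Z + t·(Y−Z) with t = 10/21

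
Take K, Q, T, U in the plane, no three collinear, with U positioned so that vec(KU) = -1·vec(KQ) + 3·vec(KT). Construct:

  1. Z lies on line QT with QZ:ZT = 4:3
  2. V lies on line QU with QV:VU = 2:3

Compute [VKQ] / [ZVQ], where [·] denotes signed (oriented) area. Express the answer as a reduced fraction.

Work in coordinates with K = (0, 0), Q = (1, 0), T = (0, 1), U = (-1, 3).
1. Z lies on line QT with QZ:ZT = 4:3 ⇒ Z = (3/7, 4/7)
2. V lies on line QU with QV:VU = 2:3 ⇒ V = (1/5, 6/5)
2·[VKQ] = 6/5, 2·[ZVQ] = -8/35
[VKQ]:[ZVQ] = 6/5:-8/35 = -21/4

[VKQ]:[ZVQ] = -21/4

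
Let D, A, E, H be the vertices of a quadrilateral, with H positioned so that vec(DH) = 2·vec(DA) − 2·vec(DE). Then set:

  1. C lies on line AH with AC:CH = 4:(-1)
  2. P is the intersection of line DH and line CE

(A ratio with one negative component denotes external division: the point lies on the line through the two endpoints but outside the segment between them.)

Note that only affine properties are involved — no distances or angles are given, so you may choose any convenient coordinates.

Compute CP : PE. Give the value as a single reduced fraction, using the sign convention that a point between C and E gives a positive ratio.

Assign D = (0, 0), A = (1, 0), E = (0, 1), H = (2, -2) — the answer is frame-independent, so this choice is without loss of generality.
1. C lies on line AH with AC:CH = 4:(-1) ⇒ C = (7/3, -8/3)
2. P is the intersection of line DH and line CE ⇒ P = (7/4, -7/4)
P = C + t·(E−C) with t = 1/4, so CP:PE = t:(1−t) = 1/4:3/4

CP:PE = 1/3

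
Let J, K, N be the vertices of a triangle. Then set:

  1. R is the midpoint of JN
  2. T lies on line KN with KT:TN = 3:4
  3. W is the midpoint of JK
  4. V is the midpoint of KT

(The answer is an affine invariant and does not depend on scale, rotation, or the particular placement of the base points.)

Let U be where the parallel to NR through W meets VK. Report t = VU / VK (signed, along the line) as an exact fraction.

t = -4/3

Set J = (0, 0), K = (1, 0), N = (0, 1); any affine frame gives the same invariant.
1. R is the midpoint of JN ⇒ R = (0, 1/2)
2. T lies on line KN with KT:TN = 3:4 ⇒ T = (4/7, 3/7)
3. W is the midpoint of JK ⇒ W = (1/2, 0)
4. V is the midpoint of KT ⇒ V = (11/14, 3/14)
through W parallel to NR: direction (0, -1/2); meets VK at U = (1/2, 1/2)
U = V + t·(K−V) with t = -4/3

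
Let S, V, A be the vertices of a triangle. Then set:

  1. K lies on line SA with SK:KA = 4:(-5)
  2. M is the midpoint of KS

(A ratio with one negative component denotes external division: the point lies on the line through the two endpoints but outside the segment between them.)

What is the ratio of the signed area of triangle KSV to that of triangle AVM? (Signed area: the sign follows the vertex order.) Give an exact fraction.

[KSV]:[AVM] = 4/3

Assign S = (0, 0), V = (1, 0), A = (0, 1) — the answer is frame-independent, so this choice is without loss of generality.
1. K lies on line SA with SK:KA = 4:(-5) ⇒ K = (0, -4)
2. M is the midpoint of KS ⇒ M = (0, -2)
2·[KSV] = -4, 2·[AVM] = -3
[KSV]:[AVM] = -4:-3 = 4/3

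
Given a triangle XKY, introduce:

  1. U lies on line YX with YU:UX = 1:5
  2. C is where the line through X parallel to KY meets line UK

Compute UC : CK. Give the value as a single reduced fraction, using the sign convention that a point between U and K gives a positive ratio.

UC:CK = -5/6

Work in coordinates with X = (0, 0), K = (1, 0), Y = (0, 1).
1. U lies on line YX with YU:UX = 1:5 ⇒ U = (0, 5/6)
2. C is where the line through X parallel to KY meets line UK ⇒ C = (-5, 5)
C = U + t·(K−U) with t = -5, so UC:CK = t:(1−t) = -5:6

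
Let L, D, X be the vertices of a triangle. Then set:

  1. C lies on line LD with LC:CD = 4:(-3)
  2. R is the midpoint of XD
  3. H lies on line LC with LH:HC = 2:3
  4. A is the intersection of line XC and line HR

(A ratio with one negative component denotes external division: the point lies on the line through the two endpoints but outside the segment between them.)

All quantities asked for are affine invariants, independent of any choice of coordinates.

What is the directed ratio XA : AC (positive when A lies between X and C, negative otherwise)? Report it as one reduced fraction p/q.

XA:AC = -1/4

Set L = (0, 0), D = (1, 0), X = (0, 1); any affine frame gives the same invariant.
1. C lies on line LD with LC:CD = 4:(-3) ⇒ C = (4, 0)
2. R is the midpoint of XD ⇒ R = (1/2, 1/2)
3. H lies on line LC with LH:HC = 2:3 ⇒ H = (8/5, 0)
4. A is the intersection of line XC and line HR ⇒ A = (-4/3, 4/3)
A = X + t·(C−X) with t = -1/3, so XA:AC = t:(1−t) = -1/3:4/3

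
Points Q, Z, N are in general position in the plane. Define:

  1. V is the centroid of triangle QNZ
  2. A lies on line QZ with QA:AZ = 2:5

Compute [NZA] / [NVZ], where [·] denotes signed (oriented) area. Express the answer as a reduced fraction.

Work in coordinates with Q = (0, 0), Z = (1, 0), N = (0, 1).
1. V is the centroid of triangle QNZ ⇒ V = (1/3, 1/3)
2. A lies on line QZ with QA:AZ = 2:5 ⇒ A = (2/7, 0)
2·[NZA] = -5/7, 2·[NVZ] = 1/3
[NZA]:[NVZ] = -5/7:1/3 = -15/7

[NZA]:[NVZ] = -15/7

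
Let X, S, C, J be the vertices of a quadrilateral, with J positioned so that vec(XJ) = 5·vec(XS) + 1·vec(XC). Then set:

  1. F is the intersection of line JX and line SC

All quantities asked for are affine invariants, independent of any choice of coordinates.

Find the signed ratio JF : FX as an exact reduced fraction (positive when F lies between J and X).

JF:FX = 5

Work in coordinates with X = (0, 0), S = (1, 0), C = (0, 1), J = (5, 1).
1. F is the intersection of line JX and line SC ⇒ F = (5/6, 1/6)
F = J + t·(X−J) with t = 5/6, so JF:FX = t:(1−t) = 5/6:1/6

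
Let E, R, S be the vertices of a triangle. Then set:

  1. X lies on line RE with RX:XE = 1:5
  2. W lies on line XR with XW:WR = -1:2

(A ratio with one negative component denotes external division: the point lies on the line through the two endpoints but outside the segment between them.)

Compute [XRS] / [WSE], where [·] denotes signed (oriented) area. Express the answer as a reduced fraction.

Work in coordinates with E = (0, 0), R = (1, 0), S = (0, 1).
1. X lies on line RE with RX:XE = 1:5 ⇒ X = (5/6, 0)
2. W lies on line XR with XW:WR = -1:2 ⇒ W = (2/3, 0)
2·[XRS] = 1/6, 2·[WSE] = 2/3
[XRS]:[WSE] = 1/6:2/3 = 1/4

[XRS]:[WSE] = 1/4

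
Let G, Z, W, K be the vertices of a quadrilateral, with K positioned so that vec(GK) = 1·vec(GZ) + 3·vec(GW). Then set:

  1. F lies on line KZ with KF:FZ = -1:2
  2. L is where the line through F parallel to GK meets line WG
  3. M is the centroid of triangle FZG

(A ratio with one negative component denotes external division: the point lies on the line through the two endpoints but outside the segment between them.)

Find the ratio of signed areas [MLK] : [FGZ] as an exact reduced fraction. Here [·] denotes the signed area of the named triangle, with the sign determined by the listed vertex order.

[MLK]:[FGZ] = -1/6

Work in coordinates with G = (0, 0), Z = (1, 0), W = (0, 1), K = (1, 3).
1. F lies on line KZ with KF:FZ = -1:2 ⇒ F = (1, 6)
2. L is where the line through F parallel to GK meets line WG ⇒ L = (0, 3)
3. M is the centroid of triangle FZG ⇒ M = (2/3, 2)
2·[MLK] = -1, 2·[FGZ] = 6
[MLK]:[FGZ] = -1:6 = -1/6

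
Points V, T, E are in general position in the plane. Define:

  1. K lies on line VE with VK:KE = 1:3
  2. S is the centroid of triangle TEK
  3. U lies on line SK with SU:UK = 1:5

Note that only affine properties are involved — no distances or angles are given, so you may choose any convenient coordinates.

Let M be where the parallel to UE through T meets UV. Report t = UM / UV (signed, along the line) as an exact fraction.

Assign V = (0, 0), T = (1, 0), E = (0, 1) — the answer is frame-independent, so this choice is without loss of generality.
1. K lies on line VE with VK:KE = 1:3 ⇒ K = (0, 1/4)
2. S is the centroid of triangle TEK ⇒ S = (1/3, 5/12)
3. U lies on line SK with SU:UK = 1:5 ⇒ U = (5/18, 7/18)
through T parallel to UE: direction (-5/18, 11/18); meets UV at M = (11/18, 77/90)
M = U + t·(V−U) with t = -6/5

t = -6/5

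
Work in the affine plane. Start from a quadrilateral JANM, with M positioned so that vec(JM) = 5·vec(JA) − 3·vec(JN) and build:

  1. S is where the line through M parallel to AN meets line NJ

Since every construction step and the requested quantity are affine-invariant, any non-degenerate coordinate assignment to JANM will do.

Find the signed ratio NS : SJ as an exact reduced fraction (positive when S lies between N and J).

Assign J = (0, 0), A = (1, 0), N = (0, 1), M = (5, -3) — the answer is frame-independent, so this choice is without loss of generality.
1. S is where the line through M parallel to AN meets line NJ ⇒ S = (0, 2)
S = N + t·(J−N) with t = -1, so NS:SJ = t:(1−t) = -1:2

NS:SJ = -1/2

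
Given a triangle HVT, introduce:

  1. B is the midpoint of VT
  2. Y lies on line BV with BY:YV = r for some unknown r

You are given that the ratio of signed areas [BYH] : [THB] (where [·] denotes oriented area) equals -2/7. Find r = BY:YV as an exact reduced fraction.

r = 2/5

Assign H = (0, 0), V = (1, 0), T = (0, 1) — the answer is frame-independent, so this choice is without loss of generality.
1. B is the midpoint of VT ⇒ B = (1/2, 1/2)
2. With BY:YV = r, write λ = r/(r+1) so Y = B + λ·(V−B); Y is affine-linear in λ
Every point depending on Y is an affine combination of Y and λ-independent points, so each such coordinate is linear in λ; the λ² term in each signed area is a multiple of (V−B)×(V−B) = 0, so 2·[BYH] and 2·[THB] are each linear in λ. Evaluating at λ=0 and λ=1:
  2·[BYH] = -1/2·λ,   2·[THB] = 1/2
So [BYH]:[THB] = (-1/2·λ) / (1/2). Setting this equal to -2/7:
  -1/2·λ = -2/7·(1/2)  ⇒  λ = 2/7
Then r = λ/(1−λ) = (2/7)/(5/7) = 2/5. Check: with r = 2/5, Y = (9/14, 5/14) and [BYH]:[THB] = -2/7 as required.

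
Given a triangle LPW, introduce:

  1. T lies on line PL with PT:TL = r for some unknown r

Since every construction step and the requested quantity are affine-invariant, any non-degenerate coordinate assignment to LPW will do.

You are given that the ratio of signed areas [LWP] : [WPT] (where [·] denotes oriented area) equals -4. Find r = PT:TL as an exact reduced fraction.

Work in coordinates with L = (0, 0), P = (1, 0), W = (0, 1).
1. With PT:TL = r, write λ = r/(r+1) so T = P + λ·(L−P); T is affine-linear in λ
Every point depending on T is an affine combination of T and λ-independent points, so each such coordinate is linear in λ; the λ² term in each signed area is a multiple of (L−P)×(L−P) = 0, so 2·[LWP] and 2·[WPT] are each linear in λ. Evaluating at λ=0 and λ=1:
  2·[LWP] = -1,   2·[WPT] = −λ
So [LWP]:[WPT] = (-1) / (−λ). Setting this equal to -4:
  -1 = -4·(−λ)  ⇒  λ = -1/4
Then r = λ/(1−λ) = (-1/4)/(5/4) = -1/5. Check: with r = -1/5, T = (5/4, 0) and [LWP]:[WPT] = -4 as required.

r = -1/5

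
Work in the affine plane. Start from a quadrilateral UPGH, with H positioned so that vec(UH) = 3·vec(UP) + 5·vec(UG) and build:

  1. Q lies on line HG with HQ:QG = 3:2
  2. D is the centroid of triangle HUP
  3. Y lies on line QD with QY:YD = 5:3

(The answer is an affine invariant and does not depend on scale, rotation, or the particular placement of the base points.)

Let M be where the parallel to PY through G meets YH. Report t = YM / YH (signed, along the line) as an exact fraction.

t = -138/157

Work in coordinates with U = (0, 0), P = (1, 0), G = (0, 1), H = (3, 5).
1. Q lies on line HG with HQ:QG = 3:2 ⇒ Q = (6/5, 13/5)
2. D is the centroid of triangle HUP ⇒ D = (4/3, 5/3)
3. Y lies on line QD with QY:YD = 5:3 ⇒ Y = (77/60, 121/60)
through G parallel to PY: direction (17/60, 121/60); meets YH at M = (-425/1884, -1141/1884)
M = Y + t·(H−Y) with t = -138/157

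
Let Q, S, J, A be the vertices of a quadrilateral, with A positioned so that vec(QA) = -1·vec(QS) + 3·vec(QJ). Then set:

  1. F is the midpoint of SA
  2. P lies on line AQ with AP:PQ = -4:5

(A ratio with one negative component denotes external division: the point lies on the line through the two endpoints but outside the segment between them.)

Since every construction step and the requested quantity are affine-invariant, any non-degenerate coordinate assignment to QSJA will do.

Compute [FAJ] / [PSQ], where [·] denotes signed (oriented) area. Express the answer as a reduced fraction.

[FAJ]:[PSQ] = -1/30

Choose coordinates Q = (0, 0), S = (1, 0), J = (0, 1), A = (-1, 3).
1. F is the midpoint of SA ⇒ F = (0, 3/2)
2. P lies on line AQ with AP:PQ = -4:5 ⇒ P = (-5, 15)
2·[FAJ] = 1/2, 2·[PSQ] = -15
[FAJ]:[PSQ] = 1/2:-15 = -1/30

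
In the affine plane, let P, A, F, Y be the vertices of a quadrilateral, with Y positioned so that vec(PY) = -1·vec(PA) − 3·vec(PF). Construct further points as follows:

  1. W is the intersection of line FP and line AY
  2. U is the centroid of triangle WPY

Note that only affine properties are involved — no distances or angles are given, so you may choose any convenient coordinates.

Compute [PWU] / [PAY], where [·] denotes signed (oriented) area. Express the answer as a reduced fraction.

[PWU]:[PAY] = 1/6

Assign P = (0, 0), A = (1, 0), F = (0, 1), Y = (-1, -3) — the answer is frame-independent, so this choice is without loss of generality.
1. W is the intersection of line FP and line AY ⇒ W = (0, -3/2)
2. U is the centroid of triangle WPY ⇒ U = (-1/3, -3/2)
2·[PWU] = -1/2, 2·[PAY] = -3
[PWU]:[PAY] = -1/2:-3 = 1/6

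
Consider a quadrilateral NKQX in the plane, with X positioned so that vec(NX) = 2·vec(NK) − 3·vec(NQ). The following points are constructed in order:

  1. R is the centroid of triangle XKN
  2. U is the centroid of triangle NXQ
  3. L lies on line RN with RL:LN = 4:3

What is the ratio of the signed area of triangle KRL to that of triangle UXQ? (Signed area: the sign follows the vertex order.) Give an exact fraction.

Set N = (0, 0), K = (1, 0), Q = (0, 1), X = (2, -3); any affine frame gives the same invariant.
1. R is the centroid of triangle XKN ⇒ R = (1, -1)
2. U is the centroid of triangle NXQ ⇒ U = (2/3, -2/3)
3. L lies on line RN with RL:LN = 4:3 ⇒ L = (3/7, -3/7)
2·[KRL] = -4/7, 2·[UXQ] = 2/3
[KRL]:[UXQ] = -4/7:2/3 = -6/7

[KRL]:[UXQ] = -6/7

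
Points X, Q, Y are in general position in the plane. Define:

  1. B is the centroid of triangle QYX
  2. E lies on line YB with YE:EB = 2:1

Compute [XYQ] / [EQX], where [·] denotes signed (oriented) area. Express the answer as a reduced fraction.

[XYQ]:[EQX] = 9/5

Work in coordinates with X = (0, 0), Q = (1, 0), Y = (0, 1).
1. B is the centroid of triangle QYX ⇒ B = (1/3, 1/3)
2. E lies on line YB with YE:EB = 2:1 ⇒ E = (2/9, 5/9)
2·[XYQ] = -1, 2·[EQX] = -5/9
[XYQ]:[EQX] = -1:-5/9 = 9/5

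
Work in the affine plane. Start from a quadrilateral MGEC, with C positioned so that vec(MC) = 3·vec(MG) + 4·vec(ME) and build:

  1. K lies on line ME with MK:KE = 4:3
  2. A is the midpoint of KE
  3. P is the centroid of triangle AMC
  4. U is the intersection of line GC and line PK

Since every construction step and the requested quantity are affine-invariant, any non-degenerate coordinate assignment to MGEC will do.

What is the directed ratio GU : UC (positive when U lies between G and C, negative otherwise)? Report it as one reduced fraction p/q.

Assign M = (0, 0), G = (1, 0), E = (0, 1), C = (3, 4) — the answer is frame-independent, so this choice is without loss of generality.
1. K lies on line ME with MK:KE = 4:3 ⇒ K = (0, 4/7)
2. A is the midpoint of KE ⇒ A = (0, 11/14)
3. P is the centroid of triangle AMC ⇒ P = (1, 67/42)
4. U is the intersection of line GC and line PK ⇒ U = (108/41, 134/41)
U = G + t·(C−G) with t = 67/82, so GU:UC = t:(1−t) = 67/82:15/82

GU:UC = 67/15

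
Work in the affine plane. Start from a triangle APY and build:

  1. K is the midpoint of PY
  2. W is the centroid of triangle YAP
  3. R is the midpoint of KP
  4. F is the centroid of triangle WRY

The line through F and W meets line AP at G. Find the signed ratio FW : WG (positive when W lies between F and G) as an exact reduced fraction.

Work in coordinates with A = (0, 0), P = (1, 0), Y = (0, 1).
1. K is the midpoint of PY ⇒ K = (1/2, 1/2)
2. W is the centroid of triangle YAP ⇒ W = (1/3, 1/3)
3. R is the midpoint of KP ⇒ R = (3/4, 1/4)
4. F is the centroid of triangle WRY ⇒ F = (13/36, 19/36)
line FW meets AP at G = (2/7, 0)
W = F + t·(G−F) with t = 7/19, so FW:WG = 7/19:12/19

FW:WG = 7/12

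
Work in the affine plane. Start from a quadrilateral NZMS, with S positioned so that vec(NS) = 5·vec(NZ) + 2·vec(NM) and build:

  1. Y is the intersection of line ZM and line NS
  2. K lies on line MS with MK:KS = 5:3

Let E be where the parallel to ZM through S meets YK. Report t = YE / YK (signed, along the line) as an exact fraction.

t = 8/5

Assign N = (0, 0), Z = (1, 0), M = (0, 1), S = (5, 2) — the answer is frame-independent, so this choice is without loss of generality.
1. Y is the intersection of line ZM and line NS ⇒ Y = (5/7, 2/7)
2. K lies on line MS with MK:KS = 5:3 ⇒ K = (25/8, 13/8)
through S parallel to ZM: direction (-1, 1); meets YK at E = (32/7, 17/7)
E = Y + t·(K−Y) with t = 8/5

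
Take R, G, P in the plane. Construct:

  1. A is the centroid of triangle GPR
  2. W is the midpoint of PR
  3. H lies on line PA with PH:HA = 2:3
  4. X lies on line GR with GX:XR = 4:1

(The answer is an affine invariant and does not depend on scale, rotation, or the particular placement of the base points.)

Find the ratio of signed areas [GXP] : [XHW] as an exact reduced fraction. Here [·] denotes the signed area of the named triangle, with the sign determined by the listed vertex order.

[GXP]:[XHW] = -120/17

Assign R = (0, 0), G = (1, 0), P = (0, 1) — the answer is frame-independent, so this choice is without loss of generality.
1. A is the centroid of triangle GPR ⇒ A = (1/3, 1/3)
2. W is the midpoint of PR ⇒ W = (0, 1/2)
3. H lies on line PA with PH:HA = 2:3 ⇒ H = (2/15, 11/15)
4. X lies on line GR with GX:XR = 4:1 ⇒ X = (1/5, 0)
2·[GXP] = -4/5, 2·[XHW] = 17/150
[GXP]:[XHW] = -4/5:17/150 = -120/17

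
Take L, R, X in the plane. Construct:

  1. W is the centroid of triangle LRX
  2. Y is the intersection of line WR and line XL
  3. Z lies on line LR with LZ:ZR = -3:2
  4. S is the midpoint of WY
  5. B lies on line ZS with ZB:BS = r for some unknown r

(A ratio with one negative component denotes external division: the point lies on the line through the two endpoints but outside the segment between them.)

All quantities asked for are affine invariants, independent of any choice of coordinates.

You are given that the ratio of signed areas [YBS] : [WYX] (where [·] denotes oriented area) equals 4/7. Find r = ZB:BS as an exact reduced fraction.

Choose coordinates L = (0, 0), R = (1, 0), X = (0, 1).
1. W is the centroid of triangle LRX ⇒ W = (1/3, 1/3)
2. Y is the intersection of line WR and line XL ⇒ Y = (0, 1/2)
3. Z lies on line LR with LZ:ZR = -3:2 ⇒ Z = (3, 0)
4. S is the midpoint of WY ⇒ S = (1/6, 5/12)
5. With ZB:BS = r, write λ = r/(r+1) so B = Z + λ·(S−Z); B is affine-linear in λ
Every point depending on B is an affine combination of B and λ-independent points, so each such coordinate is linear in λ; the λ² term in each signed area is a multiple of (S−Z)×(S−Z) = 0, so 2·[YBS] and 2·[WYX] are each linear in λ. Evaluating at λ=0 and λ=1:
  2·[YBS] = 1/6·λ − 1/6,   2·[WYX] = -1/6
So [YBS]:[WYX] = (1/6·λ − 1/6) / (-1/6). Setting this equal to 4/7:
  1/6·λ − 1/6 = 4/7·(-1/6)  ⇒  λ = 3/7
Then r = λ/(1−λ) = (3/7)/(4/7) = 3/4. Check: with r = 3/4, B = (25/14, 5/28) and [YBS]:[WYX] = 4/7 as required.

r = 3/4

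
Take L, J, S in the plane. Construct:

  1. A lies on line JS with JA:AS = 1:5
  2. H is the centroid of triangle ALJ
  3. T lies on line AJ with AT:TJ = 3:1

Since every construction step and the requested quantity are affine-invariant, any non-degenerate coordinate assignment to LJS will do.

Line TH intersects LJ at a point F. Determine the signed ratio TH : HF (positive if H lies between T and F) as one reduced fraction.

TH:HF = -1/4

Work in coordinates with L = (0, 0), J = (1, 0), S = (0, 1).
1. A lies on line JS with JA:AS = 1:5 ⇒ A = (5/6, 1/6)
2. H is the centroid of triangle ALJ ⇒ H = (11/18, 1/18)
3. T lies on line AJ with AT:TJ = 3:1 ⇒ T = (23/24, 1/24)
line TH meets LJ at F = (2, 0)
H = T + t·(F−T) with t = -1/3, so TH:HF = -1/3:4/3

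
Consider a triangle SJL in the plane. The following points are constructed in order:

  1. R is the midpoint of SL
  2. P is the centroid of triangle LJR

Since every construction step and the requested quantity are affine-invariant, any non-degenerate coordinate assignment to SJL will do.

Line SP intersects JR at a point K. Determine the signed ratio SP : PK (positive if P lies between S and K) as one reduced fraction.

Set S = (0, 0), J = (1, 0), L = (0, 1); any affine frame gives the same invariant.
1. R is the midpoint of SL ⇒ R = (0, 1/2)
2. P is the centroid of triangle LJR ⇒ P = (1/3, 1/2)
line SP meets JR at K = (1/4, 3/8)
P = S + t·(K−S) with t = 4/3, so SP:PK = 4/3:-1/3

SP:PK = -4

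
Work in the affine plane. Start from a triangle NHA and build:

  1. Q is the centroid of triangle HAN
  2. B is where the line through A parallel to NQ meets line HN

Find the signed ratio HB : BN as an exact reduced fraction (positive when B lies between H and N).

HB:BN = -2

Set N = (0, 0), H = (1, 0), A = (0, 1); any affine frame gives the same invariant.
1. Q is the centroid of triangle HAN ⇒ Q = (1/3, 1/3)
2. B is where the line through A parallel to NQ meets line HN ⇒ B = (-1, 0)
B = H + t·(N−H) with t = 2, so HB:BN = t:(1−t) = 2:-1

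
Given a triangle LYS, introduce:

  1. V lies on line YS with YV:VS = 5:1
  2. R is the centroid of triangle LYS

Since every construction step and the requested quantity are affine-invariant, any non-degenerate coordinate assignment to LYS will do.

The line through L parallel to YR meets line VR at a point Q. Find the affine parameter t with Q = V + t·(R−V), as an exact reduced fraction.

Work in coordinates with L = (0, 0), Y = (1, 0), S = (0, 1).
1. V lies on line YS with YV:VS = 5:1 ⇒ V = (1/6, 5/6)
2. R is the centroid of triangle LYS ⇒ R = (1/3, 1/3)
through L parallel to YR: direction (-2/3, 1/3); meets VR at Q = (8/15, -4/15)
Q = V + t·(R−V) with t = 11/5

t = 11/5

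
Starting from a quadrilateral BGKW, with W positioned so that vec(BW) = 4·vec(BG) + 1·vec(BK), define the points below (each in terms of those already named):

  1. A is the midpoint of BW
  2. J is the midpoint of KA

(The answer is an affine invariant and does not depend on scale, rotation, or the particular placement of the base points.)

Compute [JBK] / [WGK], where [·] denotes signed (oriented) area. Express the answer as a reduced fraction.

[JBK]:[WGK] = 1/4

Work in coordinates with B = (0, 0), G = (1, 0), K = (0, 1), W = (4, 1).
1. A is the midpoint of BW ⇒ A = (2, 1/2)
2. J is the midpoint of KA ⇒ J = (1, 3/4)
2·[JBK] = -1, 2·[WGK] = -4
[JBK]:[WGK] = -1:-4 = 1/4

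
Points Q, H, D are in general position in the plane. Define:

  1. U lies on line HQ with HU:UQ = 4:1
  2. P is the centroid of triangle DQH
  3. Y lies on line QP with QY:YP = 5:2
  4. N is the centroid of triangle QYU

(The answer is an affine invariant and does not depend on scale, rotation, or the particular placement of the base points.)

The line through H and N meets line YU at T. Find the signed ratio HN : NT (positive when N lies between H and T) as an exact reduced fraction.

HN:NT = -13

Assign Q = (0, 0), H = (1, 0), D = (0, 1) — the answer is frame-independent, so this choice is without loss of generality.
1. U lies on line HQ with HU:UQ = 4:1 ⇒ U = (1/5, 0)
2. P is the centroid of triangle DQH ⇒ P = (1/3, 1/3)
3. Y lies on line QP with QY:YP = 5:2 ⇒ Y = (5/21, 5/21)
4. N is the centroid of triangle QYU ⇒ N = (46/315, 5/63)
line HN meets YU at T = (289/1365, 20/273)
N = H + t·(T−H) with t = 13/12, so HN:NT = 13/12:-1/12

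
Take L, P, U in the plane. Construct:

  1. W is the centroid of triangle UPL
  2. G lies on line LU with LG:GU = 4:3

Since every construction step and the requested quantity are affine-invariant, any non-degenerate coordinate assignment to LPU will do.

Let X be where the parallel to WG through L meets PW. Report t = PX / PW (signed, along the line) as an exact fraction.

t = 5

Set L = (0, 0), P = (1, 0), U = (0, 1); any affine frame gives the same invariant.
1. W is the centroid of triangle UPL ⇒ W = (1/3, 1/3)
2. G lies on line LU with LG:GU = 4:3 ⇒ G = (0, 4/7)
through L parallel to WG: direction (-1/3, 5/21); meets PW at X = (-7/3, 5/3)
X = P + t·(W−P) with t = 5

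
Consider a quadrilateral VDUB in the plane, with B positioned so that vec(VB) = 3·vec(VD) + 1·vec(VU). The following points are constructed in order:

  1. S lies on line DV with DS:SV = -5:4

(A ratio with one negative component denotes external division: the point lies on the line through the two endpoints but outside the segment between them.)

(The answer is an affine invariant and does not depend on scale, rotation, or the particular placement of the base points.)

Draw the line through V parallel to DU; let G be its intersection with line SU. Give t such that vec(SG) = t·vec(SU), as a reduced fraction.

t = 4/5

Choose coordinates V = (0, 0), D = (1, 0), U = (0, 1), B = (3, 1).
1. S lies on line DV with DS:SV = -5:4 ⇒ S = (-4, 0)
through V parallel to DU: direction (-1, 1); meets SU at G = (-4/5, 4/5)
G = S + t·(U−S) with t = 4/5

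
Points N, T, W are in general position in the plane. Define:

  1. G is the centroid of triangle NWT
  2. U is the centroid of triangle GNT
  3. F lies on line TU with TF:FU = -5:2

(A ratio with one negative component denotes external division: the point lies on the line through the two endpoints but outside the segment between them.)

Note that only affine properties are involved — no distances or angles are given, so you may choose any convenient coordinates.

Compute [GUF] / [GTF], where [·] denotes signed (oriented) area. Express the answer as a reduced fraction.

[GUF]:[GTF] = 2/5

Assign N = (0, 0), T = (1, 0), W = (0, 1) — the answer is frame-independent, so this choice is without loss of generality.
1. G is the centroid of triangle NWT ⇒ G = (1/3, 1/3)
2. U is the centroid of triangle GNT ⇒ U = (4/9, 1/9)
3. F lies on line TU with TF:FU = -5:2 ⇒ F = (2/27, 5/27)
2·[GUF] = -2/27, 2·[GTF] = -5/27
[GUF]:[GTF] = -2/27:-5/27 = 2/5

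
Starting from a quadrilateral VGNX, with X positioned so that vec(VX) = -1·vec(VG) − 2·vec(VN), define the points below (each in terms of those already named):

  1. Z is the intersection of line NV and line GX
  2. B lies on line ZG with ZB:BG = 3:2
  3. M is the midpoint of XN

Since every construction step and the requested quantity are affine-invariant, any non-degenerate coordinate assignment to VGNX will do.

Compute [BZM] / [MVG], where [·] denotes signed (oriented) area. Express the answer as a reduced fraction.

[BZM]:[MVG] = 6/5

Set V = (0, 0), G = (1, 0), N = (0, 1), X = (-1, -2); any affine frame gives the same invariant.
1. Z is the intersection of line NV and line GX ⇒ Z = (0, -1)
2. B lies on line ZG with ZB:BG = 3:2 ⇒ B = (3/5, -2/5)
3. M is the midpoint of XN ⇒ M = (-1/2, -1/2)
2·[BZM] = -3/5, 2·[MVG] = -1/2
[BZM]:[MVG] = -3/5:-1/2 = 6/5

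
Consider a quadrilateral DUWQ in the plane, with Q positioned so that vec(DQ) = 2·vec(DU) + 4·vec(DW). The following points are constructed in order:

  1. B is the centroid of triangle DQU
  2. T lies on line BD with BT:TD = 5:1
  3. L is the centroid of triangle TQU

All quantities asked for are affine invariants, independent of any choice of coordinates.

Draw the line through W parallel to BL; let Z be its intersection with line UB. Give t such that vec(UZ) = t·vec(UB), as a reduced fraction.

t = 7/4

Work in coordinates with D = (0, 0), U = (1, 0), W = (0, 1), Q = (2, 4).
1. B is the centroid of triangle DQU ⇒ B = (1, 4/3)
2. T lies on line BD with BT:TD = 5:1 ⇒ T = (1/6, 2/9)
3. L is the centroid of triangle TQU ⇒ L = (19/18, 38/27)
through W parallel to BL: direction (1/18, 2/27); meets UB at Z = (1, 7/3)
Z = U + t·(B−U) with t = 7/4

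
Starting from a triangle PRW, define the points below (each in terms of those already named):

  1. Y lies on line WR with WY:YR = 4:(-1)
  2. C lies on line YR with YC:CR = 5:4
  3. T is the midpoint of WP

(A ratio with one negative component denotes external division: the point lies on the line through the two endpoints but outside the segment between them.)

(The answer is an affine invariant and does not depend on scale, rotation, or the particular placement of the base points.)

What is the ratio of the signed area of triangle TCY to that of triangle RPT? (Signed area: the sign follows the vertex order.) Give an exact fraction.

[TCY]:[RPT] = 5/27

Work in coordinates with P = (0, 0), R = (1, 0), W = (0, 1).
1. Y lies on line WR with WY:YR = 4:(-1) ⇒ Y = (4/3, -1/3)
2. C lies on line YR with YC:CR = 5:4 ⇒ C = (31/27, -4/27)
3. T is the midpoint of WP ⇒ T = (0, 1/2)
2·[TCY] = -5/54, 2·[RPT] = -1/2
[TCY]:[RPT] = -5/54:-1/2 = 5/27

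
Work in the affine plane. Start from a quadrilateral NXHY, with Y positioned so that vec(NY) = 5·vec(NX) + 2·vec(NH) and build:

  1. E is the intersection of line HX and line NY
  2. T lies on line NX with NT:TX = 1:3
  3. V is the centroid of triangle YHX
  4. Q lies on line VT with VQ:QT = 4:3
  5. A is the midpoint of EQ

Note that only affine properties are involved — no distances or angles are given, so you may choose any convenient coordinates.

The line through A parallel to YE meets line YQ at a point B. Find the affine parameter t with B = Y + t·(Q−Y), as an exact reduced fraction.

t = 1/2

Choose coordinates N = (0, 0), X = (1, 0), H = (0, 1), Y = (5, 2).
1. E is the intersection of line HX and line NY ⇒ E = (5/7, 2/7)
2. T lies on line NX with NT:TX = 1:3 ⇒ T = (1/4, 0)
3. V is the centroid of triangle YHX ⇒ V = (2, 1)
4. Q lies on line VT with VQ:QT = 4:3 ⇒ Q = (1, 3/7)
5. A is the midpoint of EQ ⇒ A = (6/7, 5/14)
through A parallel to YE: direction (-30/7, -12/7); meets YQ at B = (3, 17/14)
B = Y + t·(Q−Y) with t = 1/2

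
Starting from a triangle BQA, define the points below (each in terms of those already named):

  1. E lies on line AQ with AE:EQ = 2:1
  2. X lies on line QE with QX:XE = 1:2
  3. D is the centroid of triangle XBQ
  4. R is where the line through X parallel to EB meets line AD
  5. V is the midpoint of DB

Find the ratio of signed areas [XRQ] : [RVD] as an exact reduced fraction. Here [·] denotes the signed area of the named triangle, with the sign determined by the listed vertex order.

[XRQ]:[RVD] = -48/17

Assign B = (0, 0), Q = (1, 0), A = (0, 1) — the answer is frame-independent, so this choice is without loss of generality.
1. E lies on line AQ with AE:EQ = 2:1 ⇒ E = (2/3, 1/3)
2. X lies on line QE with QX:XE = 1:2 ⇒ X = (8/9, 1/9)
3. D is the centroid of triangle XBQ ⇒ D = (17/27, 1/27)
4. R is where the line through X parallel to EB meets line AD ⇒ R = (136/207, -1/207)
5. V is the midpoint of DB ⇒ V = (17/54, 1/54)
2·[XRQ] = 8/207, 2·[RVD] = -17/1242
[XRQ]:[RVD] = 8/207:-17/1242 = -48/17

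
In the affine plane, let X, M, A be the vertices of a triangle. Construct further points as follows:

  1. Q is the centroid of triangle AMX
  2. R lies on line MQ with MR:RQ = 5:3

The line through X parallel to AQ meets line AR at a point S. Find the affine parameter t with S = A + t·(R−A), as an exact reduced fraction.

t = -8/3

Work in coordinates with X = (0, 0), M = (1, 0), A = (0, 1).
1. Q is the centroid of triangle AMX ⇒ Q = (1/3, 1/3)
2. R lies on line MQ with MR:RQ = 5:3 ⇒ R = (7/12, 5/24)
through X parallel to AQ: direction (1/3, -2/3); meets AR at S = (-14/9, 28/9)
S = A + t·(R−A) with t = -8/3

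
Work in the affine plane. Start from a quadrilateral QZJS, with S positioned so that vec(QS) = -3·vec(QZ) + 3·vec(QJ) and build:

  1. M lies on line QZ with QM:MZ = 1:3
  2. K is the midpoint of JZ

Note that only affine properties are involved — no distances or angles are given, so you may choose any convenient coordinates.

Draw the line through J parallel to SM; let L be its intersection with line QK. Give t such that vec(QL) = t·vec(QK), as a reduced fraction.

Choose coordinates Q = (0, 0), Z = (1, 0), J = (0, 1), S = (-3, 3).
1. M lies on line QZ with QM:MZ = 1:3 ⇒ M = (1/4, 0)
2. K is the midpoint of JZ ⇒ K = (1/2, 1/2)
through J parallel to SM: direction (13/4, -3); meets QK at L = (13/25, 13/25)
L = Q + t·(K−Q) with t = 26/25

t = 26/25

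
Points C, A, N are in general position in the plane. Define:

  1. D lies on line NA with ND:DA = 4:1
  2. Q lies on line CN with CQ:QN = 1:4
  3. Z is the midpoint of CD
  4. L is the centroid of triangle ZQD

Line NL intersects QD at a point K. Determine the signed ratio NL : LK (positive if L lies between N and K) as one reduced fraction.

Assign C = (0, 0), A = (1, 0), N = (0, 1) — the answer is frame-independent, so this choice is without loss of generality.
1. D lies on line NA with ND:DA = 4:1 ⇒ D = (4/5, 1/5)
2. Q lies on line CN with CQ:QN = 1:4 ⇒ Q = (0, 1/5)
3. Z is the midpoint of CD ⇒ Z = (2/5, 1/10)
4. L is the centroid of triangle ZQD ⇒ L = (2/5, 1/6)
line NL meets QD at K = (48/125, 1/5)
L = N + t·(K−N) with t = 25/24, so NL:LK = 25/24:-1/24

NL:LK = -25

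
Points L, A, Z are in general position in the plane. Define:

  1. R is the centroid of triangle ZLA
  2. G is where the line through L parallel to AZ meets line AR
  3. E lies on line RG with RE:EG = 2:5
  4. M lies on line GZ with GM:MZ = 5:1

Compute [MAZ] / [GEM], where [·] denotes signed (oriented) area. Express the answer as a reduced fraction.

[MAZ]:[GEM] = 21/50

Choose coordinates L = (0, 0), A = (1, 0), Z = (0, 1).
1. R is the centroid of triangle ZLA ⇒ R = (1/3, 1/3)
2. G is where the line through L parallel to AZ meets line AR ⇒ G = (-1, 1)
3. E lies on line RG with RE:EG = 2:5 ⇒ E = (-1/21, 11/21)
4. M lies on line GZ with GM:MZ = 5:1 ⇒ M = (-1/6, 1)
2·[MAZ] = 1/6, 2·[GEM] = 25/63
[MAZ]:[GEM] = 1/6:25/63 = 21/50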